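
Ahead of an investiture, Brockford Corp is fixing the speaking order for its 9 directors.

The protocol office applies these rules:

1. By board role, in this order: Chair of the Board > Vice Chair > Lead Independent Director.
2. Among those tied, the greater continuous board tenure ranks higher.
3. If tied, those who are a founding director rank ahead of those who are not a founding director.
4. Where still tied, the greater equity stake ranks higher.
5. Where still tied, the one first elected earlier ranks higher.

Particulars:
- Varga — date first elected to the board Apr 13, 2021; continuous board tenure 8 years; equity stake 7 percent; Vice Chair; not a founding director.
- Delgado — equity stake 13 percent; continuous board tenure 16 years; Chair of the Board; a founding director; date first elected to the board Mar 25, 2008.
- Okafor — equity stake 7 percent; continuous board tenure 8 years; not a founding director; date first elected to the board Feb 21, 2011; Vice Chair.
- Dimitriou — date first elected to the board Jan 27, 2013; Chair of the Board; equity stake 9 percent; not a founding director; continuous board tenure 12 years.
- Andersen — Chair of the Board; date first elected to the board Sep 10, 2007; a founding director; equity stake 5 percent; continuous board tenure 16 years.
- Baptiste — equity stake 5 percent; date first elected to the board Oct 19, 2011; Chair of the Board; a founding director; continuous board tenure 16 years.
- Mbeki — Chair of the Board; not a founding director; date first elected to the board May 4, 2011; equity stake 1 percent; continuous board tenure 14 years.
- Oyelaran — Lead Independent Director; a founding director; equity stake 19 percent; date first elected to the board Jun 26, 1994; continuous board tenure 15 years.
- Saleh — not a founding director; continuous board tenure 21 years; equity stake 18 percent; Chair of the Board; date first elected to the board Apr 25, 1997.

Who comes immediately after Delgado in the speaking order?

Andersen

By board role: Saleh, Delgado, Andersen, Baptiste, Mbeki and Dimitriou (Chair of the Board); then Okafor and Varga (Vice Chair); then Oyelaran (Lead Independent Director).
Among Saleh, Delgado, Andersen, Baptiste, Mbeki and Dimitriou, by continuous board tenure (higher first): Saleh (21 years) before Delgado, Andersen and Baptiste (16 years) before Mbeki (14 years) before Dimitriou (12 years).
Delgado, Andersen and Baptiste are each a founding director, so the next rule applies.
Among Delgado, Andersen and Baptiste, by equity stake (higher first): Delgado (13 percent) before Andersen and Baptiste (5 percent).
Among Andersen and Baptiste, by date first elected to the board (earlier first): Andersen (Sep 10, 2007) before Baptiste (Oct 19, 2011).
Okafor and Varga both have continuous board tenure 8 years, so the next rule applies.
Okafor and Varga are each not a founding director, so the next rule applies.
Okafor and Varga both have equity stake 7 percent, so the next rule applies.
Among Okafor and Varga, by date first elected to the board (earlier first): Okafor (Feb 21, 2011) before Varga (Apr 13, 2021).
Order: Saleh, Delgado, Andersen, Baptiste, Mbeki, Dimitriou, Okafor, Varga, Oyelaran.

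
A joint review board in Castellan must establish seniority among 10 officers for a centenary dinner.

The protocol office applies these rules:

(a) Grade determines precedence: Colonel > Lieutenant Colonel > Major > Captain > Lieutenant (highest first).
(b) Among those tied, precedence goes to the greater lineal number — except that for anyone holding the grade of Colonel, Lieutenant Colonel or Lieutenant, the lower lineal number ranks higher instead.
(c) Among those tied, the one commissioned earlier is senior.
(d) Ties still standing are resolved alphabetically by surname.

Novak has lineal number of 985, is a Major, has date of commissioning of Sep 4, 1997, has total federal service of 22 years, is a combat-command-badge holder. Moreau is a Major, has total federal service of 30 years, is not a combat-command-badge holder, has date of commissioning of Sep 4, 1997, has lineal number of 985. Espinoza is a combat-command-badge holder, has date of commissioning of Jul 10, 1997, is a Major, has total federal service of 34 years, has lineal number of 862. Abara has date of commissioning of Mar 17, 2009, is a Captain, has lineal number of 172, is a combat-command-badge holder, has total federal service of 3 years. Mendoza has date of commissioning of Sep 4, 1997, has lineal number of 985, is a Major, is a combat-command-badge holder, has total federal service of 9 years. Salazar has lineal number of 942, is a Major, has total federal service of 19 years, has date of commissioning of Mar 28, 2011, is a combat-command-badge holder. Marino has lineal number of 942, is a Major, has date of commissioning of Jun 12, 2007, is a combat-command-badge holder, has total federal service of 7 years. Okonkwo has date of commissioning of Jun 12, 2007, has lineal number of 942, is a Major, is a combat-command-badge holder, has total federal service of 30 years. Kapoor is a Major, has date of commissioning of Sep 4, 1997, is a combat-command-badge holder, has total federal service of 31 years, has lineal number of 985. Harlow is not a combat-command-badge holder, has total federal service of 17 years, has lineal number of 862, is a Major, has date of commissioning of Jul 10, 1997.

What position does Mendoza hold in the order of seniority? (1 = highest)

2

By grade: Kapoor, Mendoza, Moreau, Novak, Marino, Okonkwo, Salazar, Espinoza and Harlow (Major); then Abara (Captain).
Among Kapoor, Mendoza, Moreau, Novak, Marino, Okonkwo, Salazar, Espinoza and Harlow, by lineal number (higher first): Kapoor, Mendoza, Moreau and Novak (985) before Marino, Okonkwo and Salazar (942) before Espinoza and Harlow (862).
Kapoor, Mendoza, Moreau and Novak all have date of commissioning Sep 4, 1997, so the next rule applies.
Among Kapoor, Mendoza, Moreau and Novak, alphabetically by surname: Kapoor before Mendoza before Moreau before Novak.
Among Marino, Okonkwo and Salazar, by date of commissioning (earlier first): Marino and Okonkwo (Jun 12, 2007) before Salazar (Mar 28, 2011).
Among Marino and Okonkwo, alphabetically by surname: Marino before Okonkwo.
Espinoza and Harlow both have date of commissioning Jul 10, 1997, so the next rule applies.
Among Espinoza and Harlow, alphabetically by surname: Espinoza before Harlow.
Order: Kapoor, Mendoza, Moreau, Novak, Marino, Okonkwo, Salazar, Espinoza, Harlow, Abara. So position 2.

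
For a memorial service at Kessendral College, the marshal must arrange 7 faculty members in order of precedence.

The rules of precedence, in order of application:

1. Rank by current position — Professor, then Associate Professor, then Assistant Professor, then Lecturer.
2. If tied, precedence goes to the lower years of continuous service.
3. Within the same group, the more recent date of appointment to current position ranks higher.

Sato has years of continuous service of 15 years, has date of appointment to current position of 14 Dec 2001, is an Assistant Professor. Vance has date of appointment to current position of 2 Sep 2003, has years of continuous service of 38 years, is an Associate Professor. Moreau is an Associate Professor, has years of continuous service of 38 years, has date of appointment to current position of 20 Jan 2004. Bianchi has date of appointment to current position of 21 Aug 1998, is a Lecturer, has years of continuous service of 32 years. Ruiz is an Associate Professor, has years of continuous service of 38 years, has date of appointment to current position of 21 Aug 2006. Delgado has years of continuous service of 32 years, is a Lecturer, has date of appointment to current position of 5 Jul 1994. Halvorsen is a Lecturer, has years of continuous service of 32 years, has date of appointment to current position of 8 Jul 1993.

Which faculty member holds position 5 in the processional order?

Bianchi

By current position: Ruiz, Moreau and Vance (Associate Professor); then Sato (Assistant Professor); then Bianchi, Delgado and Halvorsen (Lecturer).
Ruiz, Moreau and Vance all have years of continuous service 38 years, so the next rule applies.
Among Ruiz, Moreau and Vance, by date of appointment to current position (later first): Ruiz (21 Aug 2006) before Moreau (20 Jan 2004) before Vance (2 Sep 2003).
Bianchi, Delgado and Halvorsen all have years of continuous service 32 years, so the next rule applies.
Among Bianchi, Delgado and Halvorsen, by date of appointment to current position (later first): Bianchi (21 Aug 1998) before Delgado (5 Jul 1994) before Halvorsen (8 Jul 1993).
Order: Ruiz, Moreau, Vance, Sato, Bianchi, Delgado, Halvorsen.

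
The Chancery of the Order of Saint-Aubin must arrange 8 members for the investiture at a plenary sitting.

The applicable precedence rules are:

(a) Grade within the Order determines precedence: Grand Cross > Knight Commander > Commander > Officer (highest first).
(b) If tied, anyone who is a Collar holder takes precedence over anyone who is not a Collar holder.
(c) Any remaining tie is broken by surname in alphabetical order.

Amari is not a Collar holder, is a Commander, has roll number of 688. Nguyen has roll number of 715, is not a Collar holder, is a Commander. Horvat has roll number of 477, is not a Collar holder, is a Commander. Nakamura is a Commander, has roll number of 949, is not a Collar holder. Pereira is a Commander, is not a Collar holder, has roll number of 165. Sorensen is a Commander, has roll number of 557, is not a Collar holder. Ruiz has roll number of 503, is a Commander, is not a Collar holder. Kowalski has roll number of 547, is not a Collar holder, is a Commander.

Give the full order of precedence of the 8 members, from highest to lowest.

By grade within the Order: Amari, Horvat, Kowalski, Nakamura, Nguyen, Pereira, Ruiz and Sorensen (Commander).
Amari, Horvat, Kowalski, Nakamura, Nguyen, Pereira, Ruiz and Sorensen are each not a Collar holder, so the next rule applies.
Among Amari, Horvat, Kowalski, Nakamura, Nguyen, Pereira, Ruiz and Sorensen, alphabetically by surname: Amari before Horvat before Kowalski before Nakamura before Nguyen before Pereira before Ruiz before Sorensen.
Full order: Amari, Horvat, Kowalski, Nakamura, Nguyen, Pereira, Ruiz, Sorensen.

Amari, Horvat, Kowalski, Nakamura, Nguyen, Pereira, Ruiz, Sorensen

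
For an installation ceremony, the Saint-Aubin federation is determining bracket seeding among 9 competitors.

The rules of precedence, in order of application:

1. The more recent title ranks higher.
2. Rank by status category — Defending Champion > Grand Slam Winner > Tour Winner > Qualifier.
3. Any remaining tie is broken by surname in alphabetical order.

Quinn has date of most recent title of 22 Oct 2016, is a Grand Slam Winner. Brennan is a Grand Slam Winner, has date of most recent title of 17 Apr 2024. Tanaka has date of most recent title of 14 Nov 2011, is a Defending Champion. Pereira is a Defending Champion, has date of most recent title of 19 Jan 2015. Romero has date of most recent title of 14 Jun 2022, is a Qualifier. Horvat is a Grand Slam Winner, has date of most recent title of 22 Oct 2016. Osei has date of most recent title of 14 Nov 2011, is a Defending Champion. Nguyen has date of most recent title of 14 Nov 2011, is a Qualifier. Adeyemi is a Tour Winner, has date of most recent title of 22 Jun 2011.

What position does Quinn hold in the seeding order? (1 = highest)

4

By date of most recent title (later first): Brennan (17 Apr 2024); then Romero (14 Jun 2022); then Horvat and Quinn (both 22 Oct 2016); then Pereira (19 Jan 2015); then Osei, Tanaka and Nguyen (each 14 Nov 2011); then Adeyemi (22 Jun 2011).
Horvat and Quinn are each Grand Slam Winner, so the next rule applies.
Among Horvat and Quinn, alphabetically by surname: Horvat before Quinn.
Among Osei, Tanaka and Nguyen, by status category: Osei and Tanaka (Defending Champion) before Nguyen (Qualifier).
Among Osei and Tanaka, alphabetically by surname: Osei before Tanaka.
Order: Brennan, Romero, Horvat, Quinn, Pereira, Osei, Tanaka, Nguyen, Adeyemi. So position 4.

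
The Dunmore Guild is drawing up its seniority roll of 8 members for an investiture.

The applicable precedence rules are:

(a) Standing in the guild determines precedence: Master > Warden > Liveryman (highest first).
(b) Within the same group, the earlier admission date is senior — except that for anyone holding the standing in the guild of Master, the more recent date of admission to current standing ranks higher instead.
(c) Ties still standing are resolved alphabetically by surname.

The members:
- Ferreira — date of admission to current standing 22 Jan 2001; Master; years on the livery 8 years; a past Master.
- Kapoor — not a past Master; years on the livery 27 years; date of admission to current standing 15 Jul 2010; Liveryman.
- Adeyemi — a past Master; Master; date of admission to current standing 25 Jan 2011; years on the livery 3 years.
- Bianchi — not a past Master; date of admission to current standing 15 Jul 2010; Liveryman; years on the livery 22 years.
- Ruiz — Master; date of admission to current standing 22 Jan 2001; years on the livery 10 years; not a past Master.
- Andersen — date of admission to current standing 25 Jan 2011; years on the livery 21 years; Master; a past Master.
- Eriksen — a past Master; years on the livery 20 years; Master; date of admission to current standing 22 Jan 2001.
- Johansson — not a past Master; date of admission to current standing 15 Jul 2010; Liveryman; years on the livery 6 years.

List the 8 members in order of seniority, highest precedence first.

By standing in the guild: Adeyemi, Andersen, Eriksen, Ferreira and Ruiz (Master); then Bianchi, Johansson and Kapoor (Liveryman).
Among Adeyemi, Andersen, Eriksen, Ferreira and Ruiz, by date of admission to current standing (later first) (reversed rule for this group): Adeyemi and Andersen (25 Jan 2011) before Eriksen, Ferreira and Ruiz (22 Jan 2001).
Among Adeyemi and Andersen, alphabetically by surname: Adeyemi before Andersen.
Among Eriksen, Ferreira and Ruiz, alphabetically by surname: Eriksen before Ferreira before Ruiz.
Bianchi, Johansson and Kapoor all have date of admission to current standing 15 Jul 2010, so the next rule applies.
Among Bianchi, Johansson and Kapoor, alphabetically by surname: Bianchi before Johansson before Kapoor.
Full order: Adeyemi, Andersen, Eriksen, Ferreira, Ruiz, Bianchi, Johansson, Kapoor.

Adeyemi, Andersen, Eriksen, Ferreira, Ruiz, Bianchi, Johansson, Kapoor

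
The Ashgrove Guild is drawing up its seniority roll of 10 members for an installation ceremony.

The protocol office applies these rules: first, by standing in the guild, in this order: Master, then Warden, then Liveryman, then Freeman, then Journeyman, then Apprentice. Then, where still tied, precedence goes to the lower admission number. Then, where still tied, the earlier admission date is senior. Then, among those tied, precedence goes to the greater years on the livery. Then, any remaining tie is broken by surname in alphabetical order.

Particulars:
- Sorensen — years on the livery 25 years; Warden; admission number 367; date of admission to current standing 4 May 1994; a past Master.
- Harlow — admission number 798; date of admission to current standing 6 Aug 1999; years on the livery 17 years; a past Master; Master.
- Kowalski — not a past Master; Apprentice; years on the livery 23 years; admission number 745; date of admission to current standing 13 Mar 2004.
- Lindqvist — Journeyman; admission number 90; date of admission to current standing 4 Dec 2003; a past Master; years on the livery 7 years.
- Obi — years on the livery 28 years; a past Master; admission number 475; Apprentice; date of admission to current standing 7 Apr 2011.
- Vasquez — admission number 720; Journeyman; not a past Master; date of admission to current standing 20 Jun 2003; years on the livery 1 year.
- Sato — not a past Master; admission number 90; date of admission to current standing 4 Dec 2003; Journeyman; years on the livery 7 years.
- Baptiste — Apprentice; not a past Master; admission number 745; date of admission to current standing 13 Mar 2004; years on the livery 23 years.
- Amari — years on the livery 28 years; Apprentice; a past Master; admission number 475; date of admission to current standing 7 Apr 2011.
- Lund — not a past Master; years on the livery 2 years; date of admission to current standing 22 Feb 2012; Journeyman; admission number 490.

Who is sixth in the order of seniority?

Vasquez

By standing in the guild: Harlow (Master); then Sorensen (Warden); then Lindqvist, Sato, Lund and Vasquez (Journeyman); then Amari, Obi, Baptiste and Kowalski (Apprentice).
Among Lindqvist, Sato, Lund and Vasquez, by admission number (lower first): Lindqvist and Sato (90) before Lund (490) before Vasquez (720).
Lindqvist and Sato both have date of admission to current standing 4 Dec 2003, so the next rule applies.
Lindqvist and Sato both have years on the livery 7 years, so the next rule applies.
Among Lindqvist and Sato, alphabetically by surname: Lindqvist before Sato.
Among Amari, Obi, Baptiste and Kowalski, by admission number (lower first): Amari and Obi (475) before Baptiste and Kowalski (745).
Amari and Obi both have date of admission to current standing 7 Apr 2011, so the next rule applies.
Amari and Obi both have years on the livery 28 years, so the next rule applies.
Among Amari and Obi, alphabetically by surname: Amari before Obi.
Baptiste and Kowalski both have date of admission to current standing 13 Mar 2004, so the next rule applies.
Baptiste and Kowalski both have years on the livery 23 years, so the next rule applies.
Among Baptiste and Kowalski, alphabetically by surname: Baptiste before Kowalski.
Order: Harlow, Sorensen, Lindqvist, Sato, Lund, Vasquez, Amari, Obi, Baptiste, Kowalski.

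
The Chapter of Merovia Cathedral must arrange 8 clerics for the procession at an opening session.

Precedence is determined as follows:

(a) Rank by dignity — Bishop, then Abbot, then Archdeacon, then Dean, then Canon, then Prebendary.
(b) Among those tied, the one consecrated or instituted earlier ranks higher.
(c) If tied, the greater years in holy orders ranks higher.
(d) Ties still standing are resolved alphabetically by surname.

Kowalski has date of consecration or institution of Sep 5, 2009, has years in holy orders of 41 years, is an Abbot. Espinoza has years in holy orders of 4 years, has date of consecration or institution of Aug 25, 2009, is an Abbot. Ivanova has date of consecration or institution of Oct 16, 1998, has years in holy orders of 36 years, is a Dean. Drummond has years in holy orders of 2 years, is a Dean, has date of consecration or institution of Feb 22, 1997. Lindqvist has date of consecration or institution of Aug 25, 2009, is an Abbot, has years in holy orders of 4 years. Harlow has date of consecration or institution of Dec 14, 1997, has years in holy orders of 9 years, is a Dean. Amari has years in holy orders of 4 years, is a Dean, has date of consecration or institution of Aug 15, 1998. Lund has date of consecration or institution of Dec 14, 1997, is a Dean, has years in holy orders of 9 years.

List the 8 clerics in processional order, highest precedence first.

By dignity: Espinoza, Lindqvist and Kowalski (Abbot); then Drummond, Harlow, Lund, Amari and Ivanova (Dean).
Among Espinoza, Lindqvist and Kowalski, by date of consecration or institution (earlier first): Espinoza and Lindqvist (Aug 25, 2009) before Kowalski (Sep 5, 2009).
Espinoza and Lindqvist both have years in holy orders 4 years, so the next rule applies.
Among Espinoza and Lindqvist, alphabetically by surname: Espinoza before Lindqvist.
Among Drummond, Harlow, Lund, Amari and Ivanova, by date of consecration or institution (earlier first): Drummond (Feb 22, 1997) before Harlow and Lund (Dec 14, 1997) before Amari (Aug 15, 1998) before Ivanova (Oct 16, 1998).
Harlow and Lund both have years in holy orders 9 years, so the next rule applies.
Among Harlow and Lund, alphabetically by surname: Harlow before Lund.
Full order: Espinoza, Lindqvist, Kowalski, Drummond, Harlow, Lund, Amari, Ivanova.

Espinoza, Lindqvist, Kowalski, Drummond, Harlow, Lund, Amari, Ivanova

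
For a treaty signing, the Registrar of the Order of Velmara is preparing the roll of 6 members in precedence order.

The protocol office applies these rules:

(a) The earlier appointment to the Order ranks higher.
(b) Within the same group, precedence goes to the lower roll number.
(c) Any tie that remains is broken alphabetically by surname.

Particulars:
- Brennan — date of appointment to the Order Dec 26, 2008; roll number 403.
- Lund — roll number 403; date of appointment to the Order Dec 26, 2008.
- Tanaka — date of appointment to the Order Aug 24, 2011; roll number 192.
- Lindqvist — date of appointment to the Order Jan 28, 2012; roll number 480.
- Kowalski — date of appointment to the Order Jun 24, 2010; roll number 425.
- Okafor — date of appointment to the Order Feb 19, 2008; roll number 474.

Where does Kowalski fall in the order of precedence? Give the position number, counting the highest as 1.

By date of appointment to the Order (earlier first): Okafor (Feb 19, 2008); then Brennan and Lund (both Dec 26, 2008); then Kowalski (Jun 24, 2010); then Tanaka (Aug 24, 2011); then Lindqvist (Jan 28, 2012).
Brennan and Lund both have roll number 403, so the next rule applies.
Among Brennan and Lund, alphabetically by surname: Brennan before Lund.
Order: Okafor, Brennan, Lund, Kowalski, Tanaka, Lindqvist. So position 4.

4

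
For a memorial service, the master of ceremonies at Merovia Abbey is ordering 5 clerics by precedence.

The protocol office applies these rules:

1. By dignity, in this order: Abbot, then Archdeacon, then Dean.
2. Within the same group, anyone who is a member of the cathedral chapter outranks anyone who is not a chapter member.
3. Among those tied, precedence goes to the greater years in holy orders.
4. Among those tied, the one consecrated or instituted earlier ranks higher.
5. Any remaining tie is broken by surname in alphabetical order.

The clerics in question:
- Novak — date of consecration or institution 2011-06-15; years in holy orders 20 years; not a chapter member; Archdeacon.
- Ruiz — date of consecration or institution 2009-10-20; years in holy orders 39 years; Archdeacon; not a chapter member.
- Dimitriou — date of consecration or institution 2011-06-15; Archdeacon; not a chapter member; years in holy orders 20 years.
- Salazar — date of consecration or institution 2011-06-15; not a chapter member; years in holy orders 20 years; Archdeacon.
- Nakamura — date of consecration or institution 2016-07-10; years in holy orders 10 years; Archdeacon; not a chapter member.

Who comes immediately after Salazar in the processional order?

By dignity: Ruiz, Dimitriou, Novak, Salazar and Nakamura (Archdeacon).
Ruiz, Dimitriou, Novak, Salazar and Nakamura are each not a chapter member, so the next rule applies.
Among Ruiz, Dimitriou, Novak, Salazar and Nakamura, by years in holy orders (higher first): Ruiz (39 years) before Dimitriou, Novak and Salazar (20 years) before Nakamura (10 years).
Dimitriou, Novak and Salazar all have date of consecration or institution 2011-06-15, so the next rule applies.
Among Dimitriou, Novak and Salazar, alphabetically by surname: Dimitriou before Novak before Salazar.
Order: Ruiz, Dimitriou, Novak, Salazar, Nakamura.

Nakamura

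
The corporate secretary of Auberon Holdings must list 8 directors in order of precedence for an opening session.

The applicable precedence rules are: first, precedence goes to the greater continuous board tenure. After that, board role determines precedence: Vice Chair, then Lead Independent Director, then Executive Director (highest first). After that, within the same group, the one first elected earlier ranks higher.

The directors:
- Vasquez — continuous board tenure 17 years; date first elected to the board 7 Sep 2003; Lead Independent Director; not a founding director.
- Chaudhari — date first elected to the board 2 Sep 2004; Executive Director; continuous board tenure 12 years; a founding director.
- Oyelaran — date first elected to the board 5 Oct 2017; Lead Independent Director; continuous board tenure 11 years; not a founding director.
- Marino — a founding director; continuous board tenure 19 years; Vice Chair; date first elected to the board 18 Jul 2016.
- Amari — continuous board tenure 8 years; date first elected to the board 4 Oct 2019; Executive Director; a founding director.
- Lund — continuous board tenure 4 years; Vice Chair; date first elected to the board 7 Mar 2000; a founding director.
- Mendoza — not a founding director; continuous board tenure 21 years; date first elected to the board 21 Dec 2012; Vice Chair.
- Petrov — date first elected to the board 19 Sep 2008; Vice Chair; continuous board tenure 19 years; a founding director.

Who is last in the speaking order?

By continuous board tenure (higher first): Mendoza (21 years); then Petrov and Marino (both 19 years); then Vasquez (17 years); then Chaudhari (12 years); then Oyelaran (11 years); then Amari (8 years); then Lund (4 years).
Petrov and Marino are each Vice Chair, so the next rule applies.
Among Petrov and Marino, by date first elected to the board (earlier first): Petrov (19 Sep 2008) before Marino (18 Jul 2016).
Order: Mendoza, Petrov, Marino, Vasquez, Chaudhari, Oyelaran, Amari, Lund.

Lund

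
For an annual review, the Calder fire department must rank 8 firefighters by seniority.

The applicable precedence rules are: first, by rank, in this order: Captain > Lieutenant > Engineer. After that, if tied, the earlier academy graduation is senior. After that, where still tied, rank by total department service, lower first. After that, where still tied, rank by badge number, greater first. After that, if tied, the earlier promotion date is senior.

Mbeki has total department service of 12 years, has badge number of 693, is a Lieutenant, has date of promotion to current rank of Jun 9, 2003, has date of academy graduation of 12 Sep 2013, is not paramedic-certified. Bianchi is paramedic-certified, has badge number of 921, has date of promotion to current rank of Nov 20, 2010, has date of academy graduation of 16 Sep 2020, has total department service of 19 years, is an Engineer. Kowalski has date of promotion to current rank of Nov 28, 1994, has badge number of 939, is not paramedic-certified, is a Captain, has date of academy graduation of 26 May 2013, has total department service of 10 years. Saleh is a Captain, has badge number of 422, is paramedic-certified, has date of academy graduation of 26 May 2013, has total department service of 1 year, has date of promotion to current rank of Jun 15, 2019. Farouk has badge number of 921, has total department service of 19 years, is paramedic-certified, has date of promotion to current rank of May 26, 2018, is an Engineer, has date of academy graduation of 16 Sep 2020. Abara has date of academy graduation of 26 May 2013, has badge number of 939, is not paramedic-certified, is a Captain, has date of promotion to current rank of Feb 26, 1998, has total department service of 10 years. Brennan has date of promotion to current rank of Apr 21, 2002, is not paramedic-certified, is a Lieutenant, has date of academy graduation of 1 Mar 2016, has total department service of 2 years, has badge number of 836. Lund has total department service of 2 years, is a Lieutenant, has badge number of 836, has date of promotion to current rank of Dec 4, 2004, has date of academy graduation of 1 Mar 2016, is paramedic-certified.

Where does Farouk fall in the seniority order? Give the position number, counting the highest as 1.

By rank: Saleh, Kowalski and Abara (Captain); then Mbeki, Brennan and Lund (Lieutenant); then Bianchi and Farouk (Engineer).
Saleh, Kowalski and Abara all have date of academy graduation 26 May 2013, so the next rule applies.
Among Saleh, Kowalski and Abara, by total department service (lower first): Saleh (1 year) before Kowalski and Abara (10 years).
Kowalski and Abara both have badge number 939, so the next rule applies.
Among Kowalski and Abara, by date of promotion to current rank (earlier first): Kowalski (Nov 28, 1994) before Abara (Feb 26, 1998).
Among Mbeki, Brennan and Lund, by date of academy graduation (earlier first): Mbeki (12 Sep 2013) before Brennan and Lund (1 Mar 2016).
Brennan and Lund both have total department service 2 years, so the next rule applies.
Brennan and Lund both have badge number 836, so the next rule applies.
Among Brennan and Lund, by date of promotion to current rank (earlier first): Brennan (Apr 21, 2002) before Lund (Dec 4, 2004).
Bianchi and Farouk both have date of academy graduation 16 Sep 2020, so the next rule applies.
Bianchi and Farouk both have total department service 19 years, so the next rule applies.
Bianchi and Farouk both have badge number 921, so the next rule applies.
Among Bianchi and Farouk, by date of promotion to current rank (earlier first): Bianchi (Nov 20, 2010) before Farouk (May 26, 2018).
Order: Saleh, Kowalski, Abara, Mbeki, Brennan, Lund, Bianchi, Farouk. So position 8.

8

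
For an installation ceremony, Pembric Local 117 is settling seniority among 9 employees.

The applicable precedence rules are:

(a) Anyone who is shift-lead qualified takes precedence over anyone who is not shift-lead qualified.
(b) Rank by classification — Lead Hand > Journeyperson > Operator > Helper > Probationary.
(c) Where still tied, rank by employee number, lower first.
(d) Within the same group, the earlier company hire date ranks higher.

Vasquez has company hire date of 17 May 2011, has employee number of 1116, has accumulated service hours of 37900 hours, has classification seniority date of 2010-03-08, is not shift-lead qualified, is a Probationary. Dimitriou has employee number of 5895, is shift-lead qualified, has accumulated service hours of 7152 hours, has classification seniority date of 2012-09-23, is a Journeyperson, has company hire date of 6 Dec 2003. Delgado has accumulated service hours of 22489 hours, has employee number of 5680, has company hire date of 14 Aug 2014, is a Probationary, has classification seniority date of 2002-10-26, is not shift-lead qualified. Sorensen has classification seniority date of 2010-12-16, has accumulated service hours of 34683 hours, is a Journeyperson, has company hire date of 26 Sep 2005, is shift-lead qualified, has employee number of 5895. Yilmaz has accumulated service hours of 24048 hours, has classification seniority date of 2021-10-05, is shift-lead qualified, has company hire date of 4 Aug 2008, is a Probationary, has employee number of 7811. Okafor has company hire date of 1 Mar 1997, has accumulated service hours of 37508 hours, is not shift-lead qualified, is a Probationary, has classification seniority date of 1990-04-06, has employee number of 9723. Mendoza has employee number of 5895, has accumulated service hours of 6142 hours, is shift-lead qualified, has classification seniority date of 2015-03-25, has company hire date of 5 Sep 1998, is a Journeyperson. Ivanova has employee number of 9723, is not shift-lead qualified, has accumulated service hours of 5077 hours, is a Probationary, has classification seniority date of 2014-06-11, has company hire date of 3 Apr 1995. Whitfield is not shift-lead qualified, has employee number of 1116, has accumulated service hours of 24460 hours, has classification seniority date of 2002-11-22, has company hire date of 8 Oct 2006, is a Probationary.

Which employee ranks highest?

By the first rule: Mendoza, Dimitriou, Sorensen and Yilmaz (each shift-lead qualified); then Whitfield, Vasquez, Delgado, Ivanova and Okafor (each not shift-lead qualified).
Among Mendoza, Dimitriou, Sorensen and Yilmaz, by classification: Mendoza, Dimitriou and Sorensen (Journeyperson) before Yilmaz (Probationary).
Mendoza, Dimitriou and Sorensen all have employee number 5895, so the next rule applies.
Among Mendoza, Dimitriou and Sorensen, by company hire date (earlier first): Mendoza (5 Sep 1998) before Dimitriou (6 Dec 2003) before Sorensen (26 Sep 2005).
Whitfield, Vasquez, Delgado, Ivanova and Okafor are each Probationary, so the next rule applies.
Among Whitfield, Vasquez, Delgado, Ivanova and Okafor, by employee number (lower first): Whitfield and Vasquez (1116) before Delgado (5680) before Ivanova and Okafor (9723).
Among Whitfield and Vasquez, by company hire date (earlier first): Whitfield (8 Oct 2006) before Vasquez (17 May 2011).
Among Ivanova and Okafor, by company hire date (earlier first): Ivanova (3 Apr 1995) before Okafor (1 Mar 1997).
Order: Mendoza, Dimitriou, Sorensen, Yilmaz, Whitfield, Vasquez, Delgado, Ivanova, Okafor.

Mendoza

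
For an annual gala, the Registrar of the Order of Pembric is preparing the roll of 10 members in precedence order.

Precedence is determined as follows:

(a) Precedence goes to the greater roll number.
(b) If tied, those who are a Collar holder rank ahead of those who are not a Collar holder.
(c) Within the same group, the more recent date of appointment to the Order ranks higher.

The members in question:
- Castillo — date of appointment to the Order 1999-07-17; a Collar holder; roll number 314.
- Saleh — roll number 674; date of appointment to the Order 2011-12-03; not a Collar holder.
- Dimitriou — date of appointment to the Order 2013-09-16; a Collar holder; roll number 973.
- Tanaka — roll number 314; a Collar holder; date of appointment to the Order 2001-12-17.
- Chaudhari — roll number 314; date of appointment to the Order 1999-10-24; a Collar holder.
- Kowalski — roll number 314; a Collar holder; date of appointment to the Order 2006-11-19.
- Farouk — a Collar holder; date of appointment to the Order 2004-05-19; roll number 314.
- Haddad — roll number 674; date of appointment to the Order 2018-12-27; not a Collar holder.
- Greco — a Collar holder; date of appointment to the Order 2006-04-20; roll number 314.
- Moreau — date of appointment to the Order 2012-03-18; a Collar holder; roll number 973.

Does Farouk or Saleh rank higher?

Saleh

By roll number (higher first): Dimitriou and Moreau (both 973); then Haddad and Saleh (both 674); then Kowalski, Greco, Farouk, Tanaka, Chaudhari and Castillo (each 314).
Dimitriou and Moreau are each a Collar holder, so the next rule applies.
Among Dimitriou and Moreau, by date of appointment to the Order (later first): Dimitriou (2013-09-16) before Moreau (2012-03-18).
Haddad and Saleh are each not a Collar holder, so the next rule applies.
Among Haddad and Saleh, by date of appointment to the Order (later first): Haddad (2018-12-27) before Saleh (2011-12-03).
Kowalski, Greco, Farouk, Tanaka, Chaudhari and Castillo are each a Collar holder, so the next rule applies.
Among Kowalski, Greco, Farouk, Tanaka, Chaudhari and Castillo, by date of appointment to the Order (later first): Kowalski (2006-11-19) before Greco (2006-04-20) before Farouk (2004-05-19) before Tanaka (2001-12-17) before Chaudhari (1999-10-24) before Castillo (1999-07-17).
So Saleh takes precedence.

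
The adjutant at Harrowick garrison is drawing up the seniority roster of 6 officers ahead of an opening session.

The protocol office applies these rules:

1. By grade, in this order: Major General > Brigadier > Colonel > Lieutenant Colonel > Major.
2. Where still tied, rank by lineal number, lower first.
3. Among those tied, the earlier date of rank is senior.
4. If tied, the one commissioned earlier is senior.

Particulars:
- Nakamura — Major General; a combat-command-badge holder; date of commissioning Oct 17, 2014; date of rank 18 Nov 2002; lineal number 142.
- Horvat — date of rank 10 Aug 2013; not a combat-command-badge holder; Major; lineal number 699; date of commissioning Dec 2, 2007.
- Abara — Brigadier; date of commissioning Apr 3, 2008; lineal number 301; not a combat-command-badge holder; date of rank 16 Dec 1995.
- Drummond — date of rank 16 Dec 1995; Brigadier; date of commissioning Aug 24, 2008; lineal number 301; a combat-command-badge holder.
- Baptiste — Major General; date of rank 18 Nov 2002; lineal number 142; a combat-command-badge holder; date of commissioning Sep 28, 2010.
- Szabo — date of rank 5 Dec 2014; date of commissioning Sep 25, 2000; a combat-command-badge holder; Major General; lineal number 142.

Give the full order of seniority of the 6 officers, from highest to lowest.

By grade: Baptiste, Nakamura and Szabo (Major General); then Abara and Drummond (Brigadier); then Horvat (Major).
Baptiste, Nakamura and Szabo all have lineal number 142, so the next rule applies.
Among Baptiste, Nakamura and Szabo, by date of rank (earlier first): Baptiste and Nakamura (18 Nov 2002) before Szabo (5 Dec 2014).
Among Baptiste and Nakamura, by date of commissioning (earlier first): Baptiste (Sep 28, 2010) before Nakamura (Oct 17, 2014).
Abara and Drummond both have lineal number 301, so the next rule applies.
Abara and Drummond both have date of rank 16 Dec 1995, so the next rule applies.
Among Abara and Drummond, by date of commissioning (earlier first): Abara (Apr 3, 2008) before Drummond (Aug 24, 2008).
Full order: Baptiste, Nakamura, Szabo, Abara, Drummond, Horvat.

Baptiste, Nakamura, Szabo, Abara, Drummond, Horvat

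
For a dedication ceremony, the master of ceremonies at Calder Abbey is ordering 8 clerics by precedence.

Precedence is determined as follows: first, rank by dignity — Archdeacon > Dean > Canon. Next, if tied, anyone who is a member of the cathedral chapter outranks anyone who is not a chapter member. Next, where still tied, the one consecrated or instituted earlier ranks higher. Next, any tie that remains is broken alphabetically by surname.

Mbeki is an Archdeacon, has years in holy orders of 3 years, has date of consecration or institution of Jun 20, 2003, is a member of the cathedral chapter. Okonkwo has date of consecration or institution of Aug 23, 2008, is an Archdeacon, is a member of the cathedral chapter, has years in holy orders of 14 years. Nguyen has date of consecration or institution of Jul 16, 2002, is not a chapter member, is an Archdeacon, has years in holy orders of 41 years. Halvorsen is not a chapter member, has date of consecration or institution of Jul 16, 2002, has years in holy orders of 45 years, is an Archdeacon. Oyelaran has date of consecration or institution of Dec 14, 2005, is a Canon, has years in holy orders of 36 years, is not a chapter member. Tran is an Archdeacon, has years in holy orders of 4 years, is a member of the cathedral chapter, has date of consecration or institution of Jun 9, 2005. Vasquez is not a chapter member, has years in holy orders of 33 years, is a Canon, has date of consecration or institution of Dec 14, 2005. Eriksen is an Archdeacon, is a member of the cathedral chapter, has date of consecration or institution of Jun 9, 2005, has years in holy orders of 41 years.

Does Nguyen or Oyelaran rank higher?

Nguyen

By dignity: Mbeki, Eriksen, Tran, Okonkwo, Halvorsen and Nguyen (Archdeacon); then Oyelaran and Vasquez (Canon).
Among Mbeki, Eriksen, Tran, Okonkwo, Halvorsen and Nguyen, a member of the cathedral chapter before not a chapter member: Mbeki, Eriksen, Tran and Okonkwo (a member of the cathedral chapter) before Halvorsen and Nguyen (not a chapter member).
Among Mbeki, Eriksen, Tran and Okonkwo, by date of consecration or institution (earlier first): Mbeki (Jun 20, 2003) before Eriksen and Tran (Jun 9, 2005) before Okonkwo (Aug 23, 2008).
Among Eriksen and Tran, alphabetically by surname: Eriksen before Tran.
Halvorsen and Nguyen both have date of consecration or institution Jul 16, 2002, so the next rule applies.
Among Halvorsen and Nguyen, alphabetically by surname: Halvorsen before Nguyen.
Oyelaran and Vasquez are each not a chapter member, so the next rule applies.
Oyelaran and Vasquez both have date of consecration or institution Dec 14, 2005, so the next rule applies.
Among Oyelaran and Vasquez, alphabetically by surname: Oyelaran before Vasquez.
So Nguyen takes precedence.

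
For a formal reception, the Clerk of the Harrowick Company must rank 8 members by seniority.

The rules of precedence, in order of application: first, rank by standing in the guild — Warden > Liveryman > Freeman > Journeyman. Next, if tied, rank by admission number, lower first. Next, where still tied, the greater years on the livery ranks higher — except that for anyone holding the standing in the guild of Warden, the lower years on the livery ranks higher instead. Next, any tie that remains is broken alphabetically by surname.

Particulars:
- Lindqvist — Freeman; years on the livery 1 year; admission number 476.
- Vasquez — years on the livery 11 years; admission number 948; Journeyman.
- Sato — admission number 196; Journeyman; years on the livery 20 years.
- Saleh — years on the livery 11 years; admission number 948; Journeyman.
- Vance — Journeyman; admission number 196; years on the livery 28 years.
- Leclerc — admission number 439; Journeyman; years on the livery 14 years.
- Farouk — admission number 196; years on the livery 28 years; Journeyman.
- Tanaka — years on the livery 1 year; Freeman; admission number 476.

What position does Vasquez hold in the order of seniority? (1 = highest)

By standing in the guild: Lindqvist and Tanaka (Freeman); then Farouk, Vance, Sato, Leclerc, Saleh and Vasquez (Journeyman).
Lindqvist and Tanaka both have admission number 476, so the next rule applies.
Lindqvist and Tanaka both have years on the livery 1 year, so the next rule applies.
Among Lindqvist and Tanaka, alphabetically by surname: Lindqvist before Tanaka.
Among Farouk, Vance, Sato, Leclerc, Saleh and Vasquez, by admission number (lower first): Farouk, Vance and Sato (196) before Leclerc (439) before Saleh and Vasquez (948).
Among Farouk, Vance and Sato, by years on the livery (higher first): Farouk and Vance (28 years) before Sato (20 years).
Among Farouk and Vance, alphabetically by surname: Farouk before Vance.
Saleh and Vasquez both have years on the livery 11 years, so the next rule applies.
Among Saleh and Vasquez, alphabetically by surname: Saleh before Vasquez.
Order: Lindqvist, Tanaka, Farouk, Vance, Sato, Leclerc, Saleh, Vasquez. So position 8.

8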